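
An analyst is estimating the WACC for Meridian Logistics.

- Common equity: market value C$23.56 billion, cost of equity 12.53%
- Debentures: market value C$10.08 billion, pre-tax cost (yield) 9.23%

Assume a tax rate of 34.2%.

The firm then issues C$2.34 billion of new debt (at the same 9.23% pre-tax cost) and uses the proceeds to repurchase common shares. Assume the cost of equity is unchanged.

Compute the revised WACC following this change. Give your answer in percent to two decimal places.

After the change:
Total capital V = 21.22 + 12.42 = 33.64.
Equity: weight = 21.22/33.64 = 0.6308; cost = 12.53%.
Debentures: weight = 12.42/33.64 = 0.3692; after-tax cost = 9.23% × (1 − 34.2%) = 6.0733%.
WACC = 0.6308 × 12.5300% + 0.3692 × 6.0733% = 10.1462%.

10.15%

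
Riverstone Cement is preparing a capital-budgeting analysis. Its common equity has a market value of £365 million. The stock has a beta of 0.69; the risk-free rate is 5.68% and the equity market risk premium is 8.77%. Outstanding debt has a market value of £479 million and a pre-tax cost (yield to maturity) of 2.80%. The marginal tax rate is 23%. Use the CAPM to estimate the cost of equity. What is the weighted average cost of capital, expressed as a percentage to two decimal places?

6.30%

Cost of equity via CAPM: Re = 5.68% + 0.69 × 8.77% = 11.7313%.
Total capital V = 365 + 479 = 844.
Equity: weight = 365/844 = 0.4325; cost = 11.7313%.
Debt: weight = 479/844 = 0.5675; after-tax cost = 2.8% × (1 − 23%) = 2.1560%.
WACC = 0.4325 × 11.7313% + 0.5675 × 2.1560% = 6.2970%.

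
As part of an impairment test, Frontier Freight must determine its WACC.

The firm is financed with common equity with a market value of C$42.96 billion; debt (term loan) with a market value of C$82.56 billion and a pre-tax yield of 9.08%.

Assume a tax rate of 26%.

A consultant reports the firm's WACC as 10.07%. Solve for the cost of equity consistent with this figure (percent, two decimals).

16.51%

Total capital V = 42.96 + 82.56 = 125.52.
Equity weight = 42.96/125.52 = 0.3423.
Term loan weight = 82.56/125.52 = 0.6577.
Debt contribution = 0.6577 × 9.08% × (1 − 26%) = 4.4195%.
Required equity contribution = 10.07% − 4.4195% = 5.6505%.
Re = 5.6505% / 0.3423 = 16.5095%.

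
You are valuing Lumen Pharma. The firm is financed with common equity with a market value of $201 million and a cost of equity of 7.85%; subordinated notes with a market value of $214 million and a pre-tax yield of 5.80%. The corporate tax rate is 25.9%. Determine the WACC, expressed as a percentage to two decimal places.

6.02%

Total capital V = 201 + 214 = 415.
Equity: weight = 201/415 = 0.4843; cost = 7.85%.
Subordinated notes: weight = 214/415 = 0.5157; after-tax cost = 5.8% × (1 − 25.9%) = 4.2978%.
WACC = 0.4843 × 7.8500% + 0.5157 × 4.2978% = 6.0183%.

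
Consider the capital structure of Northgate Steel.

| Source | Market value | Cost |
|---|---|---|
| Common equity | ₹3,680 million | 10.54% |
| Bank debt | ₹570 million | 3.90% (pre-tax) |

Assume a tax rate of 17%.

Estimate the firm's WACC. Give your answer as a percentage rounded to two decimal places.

9.56%

Total capital V = 3680 + 570 = 4250.
Equity: weight = 3680/4250 = 0.8659; cost = 10.54%.
Bank debt: weight = 570/4250 = 0.1341; after-tax cost = 3.9% × (1 − 17%) = 3.2370%.
WACC = 0.8659 × 10.5400% + 0.1341 × 3.2370% = 9.5605%.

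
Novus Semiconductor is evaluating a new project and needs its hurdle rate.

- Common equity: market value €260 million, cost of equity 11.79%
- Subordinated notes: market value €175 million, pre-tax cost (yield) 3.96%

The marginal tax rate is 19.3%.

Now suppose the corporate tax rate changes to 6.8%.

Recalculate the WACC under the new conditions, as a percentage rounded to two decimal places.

After the change:
Total capital V = 260 + 175 = 435.
Equity: weight = 260/435 = 0.5977; cost = 11.79%.
Subordinated notes: weight = 175/435 = 0.4023; after-tax cost = 3.96% × (1 − 6.8%) = 3.6907%.
WACC = 0.5977 × 11.7900% + 0.4023 × 3.6907% = 8.5317%.

8.53%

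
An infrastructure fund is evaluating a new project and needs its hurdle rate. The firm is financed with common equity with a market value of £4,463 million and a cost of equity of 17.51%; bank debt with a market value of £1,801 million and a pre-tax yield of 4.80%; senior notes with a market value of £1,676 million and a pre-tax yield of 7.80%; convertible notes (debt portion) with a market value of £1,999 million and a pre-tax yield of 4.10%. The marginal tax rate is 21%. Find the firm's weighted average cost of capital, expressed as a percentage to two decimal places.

Total capital V = 4463 + 1801 + 1676 + 1999 = 9939.
Equity: weight = 4463/9939 = 0.4490; cost = 17.51%.
Bank debt: weight = 1801/9939 = 0.1812; after-tax cost = 4.8% × (1 − 21%) = 3.7920%.
Senior notes: weight = 1676/9939 = 0.1686; after-tax cost = 7.8% × (1 − 21%) = 6.1620%.
Convertible notes (debt portion): weight = 1999/9939 = 0.2011; after-tax cost = 4.1% × (1 − 21%) = 3.2390%.
WACC = 0.4490 × 17.5100% + 0.1812 × 3.7920% + 0.1686 × 6.1620% + 0.2011 × 3.2390% = 10.2403%.

10.24%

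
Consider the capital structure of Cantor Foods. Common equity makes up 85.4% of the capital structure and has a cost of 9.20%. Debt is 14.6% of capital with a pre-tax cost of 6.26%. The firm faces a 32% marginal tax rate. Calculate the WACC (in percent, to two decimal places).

8.48%

After-tax cost of debt = 6.26% × (1 − 32%) = 4.2568%.
WACC = 0.854 × 9.2000% + 0.146 × 4.2568% = 8.4783%.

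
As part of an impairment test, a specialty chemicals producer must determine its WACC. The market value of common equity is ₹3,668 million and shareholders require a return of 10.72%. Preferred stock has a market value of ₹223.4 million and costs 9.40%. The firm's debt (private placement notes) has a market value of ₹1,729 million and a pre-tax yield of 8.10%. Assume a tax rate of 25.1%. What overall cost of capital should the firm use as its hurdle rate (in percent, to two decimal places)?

9.24%

Total capital V = 3668 + 223.4 + 1729 = 5620.4.
Equity: weight = 3668/5620.4 = 0.6526; cost = 10.72%.
Preferred: weight = 223.4/5620.4 = 0.0397; cost = 9.4%.
Private placement notes: weight = 1729/5620.4 = 0.3076; after-tax cost = 8.1% × (1 − 25.1%) = 6.0669%.
WACC = 0.6526 × 10.7200% + 0.0397 × 9.4000% + 0.3076 × 6.0669% = 9.2361%.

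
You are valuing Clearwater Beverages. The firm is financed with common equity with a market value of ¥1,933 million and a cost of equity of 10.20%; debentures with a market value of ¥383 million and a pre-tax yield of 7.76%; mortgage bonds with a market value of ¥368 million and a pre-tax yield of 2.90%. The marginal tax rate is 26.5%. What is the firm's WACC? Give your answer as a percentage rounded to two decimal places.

8.45%

Total capital V = 1933 + 383 + 368 = 2684.
Equity: weight = 1933/2684 = 0.7202; cost = 10.2%.
Debentures: weight = 383/2684 = 0.1427; after-tax cost = 7.76% × (1 − 26.5%) = 5.7036%.
Mortgage bonds: weight = 368/2684 = 0.1371; after-tax cost = 2.9% × (1 − 26.5%) = 2.1315%.
WACC = 0.7202 × 10.2000% + 0.1427 × 5.7036% + 0.1371 × 2.1315% = 8.4521%.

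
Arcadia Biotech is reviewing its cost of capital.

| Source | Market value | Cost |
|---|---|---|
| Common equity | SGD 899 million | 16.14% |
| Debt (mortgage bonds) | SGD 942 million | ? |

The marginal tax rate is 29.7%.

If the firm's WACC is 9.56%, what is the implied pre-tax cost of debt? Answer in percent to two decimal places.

Total capital V = 899 + 942 = 1841.
Equity weight = 899/1841 = 0.4883.
Mortgage bonds weight = 942/1841 = 0.5117.
Equity contribution = 0.4883 × 16.14% = 7.8815%.
Remaining for debt = 9.56% − 7.8815% = 1.6785%.
Rd × (1 − 29.7%) × 0.5117 = 1.6785%  ⇒  Rd = 4.6662%.

4.67%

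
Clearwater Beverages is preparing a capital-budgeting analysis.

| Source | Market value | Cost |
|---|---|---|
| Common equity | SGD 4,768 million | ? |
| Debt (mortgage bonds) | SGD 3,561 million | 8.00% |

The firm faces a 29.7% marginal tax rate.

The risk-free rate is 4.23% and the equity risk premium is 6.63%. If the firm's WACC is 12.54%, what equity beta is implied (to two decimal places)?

2.03

Total capital V = 4768 + 3561 = 8329.
Equity weight = 4768/8329 = 0.5725.
Mortgage bonds weight = 3561/8329 = 0.4275.
Debt contribution = 0.4275 × 8% × (1 − 29.7%) = 2.4045%.
Required equity contribution = 12.54% − 2.4045% = 10.1355%  ⇒  Re = 17.7052%.
CAPM: 17.7052% = 4.23% + β × 6.63%  ⇒  β = 2.0325.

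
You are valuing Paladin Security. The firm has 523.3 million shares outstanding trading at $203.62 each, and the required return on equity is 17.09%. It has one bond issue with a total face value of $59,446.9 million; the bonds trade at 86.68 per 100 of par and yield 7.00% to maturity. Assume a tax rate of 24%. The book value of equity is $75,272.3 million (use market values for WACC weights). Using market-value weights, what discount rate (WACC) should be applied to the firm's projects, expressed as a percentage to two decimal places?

Market value of equity E = 203.62 × 523.3m = 106554.346m. Market value of debt D = 59446.9m × 86.68/100 = 51528.57292m.
Total capital V = 106554.346 + 51528.57292 = 158082.91892.
Equity: weight = 106554.346/158082.91892 = 0.6740; cost = 17.09%.
Bonds outstanding: weight = 51528.57292/158082.91892 = 0.3260; after-tax cost = 7% × (1 − 24%) = 5.3200%.
WACC = 0.6740 × 17.0900% + 0.3260 × 5.3200% = 13.2535%.

13.25%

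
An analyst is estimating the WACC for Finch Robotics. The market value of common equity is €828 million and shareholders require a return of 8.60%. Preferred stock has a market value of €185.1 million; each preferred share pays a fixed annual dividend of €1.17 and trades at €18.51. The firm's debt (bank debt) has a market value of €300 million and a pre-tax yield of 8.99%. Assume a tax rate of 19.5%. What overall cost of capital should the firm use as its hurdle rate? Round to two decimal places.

Cost of preferred: Rp = 1.17 / 18.51 = 6.3209%.
Total capital V = 828 + 185.1 + 300 = 1313.1.
Equity: weight = 828/1313.1 = 0.6306; cost = 8.6%.
Preferred: weight = 185.1/1313.1 = 0.1410; cost = 6.3209%.
Bank debt: weight = 300/1313.1 = 0.2285; after-tax cost = 8.99% × (1 − 19.5%) = 7.2369%.
WACC = 0.6306 × 8.6000% + 0.1410 × 6.3209% + 0.2285 × 7.2369% = 7.9673%.

7.97%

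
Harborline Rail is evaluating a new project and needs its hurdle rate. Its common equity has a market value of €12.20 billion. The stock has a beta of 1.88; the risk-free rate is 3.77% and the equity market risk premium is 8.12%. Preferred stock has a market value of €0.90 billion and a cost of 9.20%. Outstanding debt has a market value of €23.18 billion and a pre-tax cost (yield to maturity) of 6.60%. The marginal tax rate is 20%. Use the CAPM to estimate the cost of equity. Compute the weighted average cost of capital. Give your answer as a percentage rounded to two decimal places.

10.00%

Cost of equity via CAPM: Re = 3.77% + 1.88 × 8.12% = 19.0356%.
Total capital V = 12.2 + 0.9 + 23.18 = 36.28.
Equity: weight = 12.2/36.28 = 0.3363; cost = 19.0356%.
Preferred: weight = 0.9/36.28 = 0.0248; cost = 9.2%.
Debt: weight = 23.18/36.28 = 0.6389; after-tax cost = 6.6% × (1 − 20%) = 5.2800%.
WACC = 0.3363 × 19.0356% + 0.0248 × 9.2000% + 0.6389 × 5.2800% = 10.0029%.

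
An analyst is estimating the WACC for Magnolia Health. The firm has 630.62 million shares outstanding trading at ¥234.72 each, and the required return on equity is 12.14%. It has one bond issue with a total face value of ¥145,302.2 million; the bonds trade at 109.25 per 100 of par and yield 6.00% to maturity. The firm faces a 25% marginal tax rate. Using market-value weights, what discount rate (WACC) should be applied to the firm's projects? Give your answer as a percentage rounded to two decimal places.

Market value of equity E = 234.72 × 630.62m = 148019.1264m. Market value of debt D = 145302.2m × 109.25/100 = 158742.6535m.
Total capital V = 148019.1264 + 158742.6535 = 306761.7799.
Equity: weight = 148019.1264/306761.7799 = 0.4825; cost = 12.14%.
Bonds outstanding: weight = 158742.6535/306761.7799 = 0.5175; after-tax cost = 6% × (1 − 25%) = 4.5000%.
WACC = 0.4825 × 12.1400% + 0.5175 × 4.5000% = 8.1865%.

8.19%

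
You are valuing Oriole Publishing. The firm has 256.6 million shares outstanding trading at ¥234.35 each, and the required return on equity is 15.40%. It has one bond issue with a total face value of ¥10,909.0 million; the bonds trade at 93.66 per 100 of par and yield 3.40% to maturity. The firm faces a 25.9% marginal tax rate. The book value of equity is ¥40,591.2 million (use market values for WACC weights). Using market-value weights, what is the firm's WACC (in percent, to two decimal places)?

Market value of equity E = 234.35 × 256.6m = 60134.21m. Market value of debt D = 10909m × 93.66/100 = 10217.3694m.
Total capital V = 60134.21 + 10217.3694 = 70351.5794.
Equity: weight = 60134.21/70351.5794 = 0.8548; cost = 15.4%.
Bonds outstanding: weight = 10217.3694/70351.5794 = 0.1452; after-tax cost = 3.4% × (1 − 25.9%) = 2.5194%.
WACC = 0.8548 × 15.4000% + 0.1452 × 2.5194% = 13.5293%.

13.53%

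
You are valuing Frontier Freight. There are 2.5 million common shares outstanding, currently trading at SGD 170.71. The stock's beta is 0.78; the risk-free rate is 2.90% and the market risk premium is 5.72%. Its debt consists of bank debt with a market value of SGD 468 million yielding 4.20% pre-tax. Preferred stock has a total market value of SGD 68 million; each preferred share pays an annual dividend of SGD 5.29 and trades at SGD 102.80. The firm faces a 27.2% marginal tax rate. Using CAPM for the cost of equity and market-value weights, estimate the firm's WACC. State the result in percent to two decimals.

5.11%

Cost of equity via CAPM: Re = 2.9% + 0.78 × 5.72% = 7.3616%.
Cost of preferred: Rp = 5.29 / 102.8 = 5.1459%.
Market value of equity E = 170.71 × 2.5m = 426.775m.
Total capital V = 426.775 + 68 + 468 = 962.775.
Equity: weight = 426.775/962.775 = 0.4433; cost = 7.3616%.
Preferred: weight = 68/962.775 = 0.0706; cost = 5.1459%.
Bank debt: weight = 468/962.775 = 0.4861; after-tax cost = 4.2% × (1 − 27.2%) = 3.0576%.
WACC = 0.4433 × 7.3616% + 0.0706 × 5.1459% + 0.4861 × 3.0576% = 5.1130%.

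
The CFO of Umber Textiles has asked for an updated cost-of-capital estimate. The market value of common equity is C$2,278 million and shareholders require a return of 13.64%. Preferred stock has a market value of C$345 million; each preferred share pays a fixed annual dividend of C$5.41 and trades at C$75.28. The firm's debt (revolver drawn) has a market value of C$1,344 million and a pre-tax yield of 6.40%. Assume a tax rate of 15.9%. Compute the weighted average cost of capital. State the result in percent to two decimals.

Cost of preferred: Rp = 5.41 / 75.28 = 7.1865%.
Total capital V = 2278 + 345 + 1344 = 3967.
Equity: weight = 2278/3967 = 0.5742; cost = 13.64%.
Preferred: weight = 345/3967 = 0.0870; cost = 7.1865%.
Revolver drawn: weight = 1344/3967 = 0.3388; after-tax cost = 6.4% × (1 − 15.9%) = 5.3824%.
WACC = 0.5742 × 13.6400% + 0.0870 × 7.1865% + 0.3388 × 5.3824% = 10.2811%.

10.28%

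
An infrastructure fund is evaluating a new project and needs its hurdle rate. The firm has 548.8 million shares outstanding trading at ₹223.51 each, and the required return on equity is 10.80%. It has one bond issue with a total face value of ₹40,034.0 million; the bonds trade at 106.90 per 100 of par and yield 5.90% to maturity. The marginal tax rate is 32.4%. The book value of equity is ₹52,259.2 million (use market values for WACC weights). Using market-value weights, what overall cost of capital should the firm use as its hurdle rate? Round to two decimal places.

Market value of equity E = 223.51 × 548.8m = 122662.288m. Market value of debt D = 40034m × 106.9/100 = 42796.346m.
Total capital V = 122662.288 + 42796.346 = 165458.634.
Equity: weight = 122662.288/165458.634 = 0.7413; cost = 10.8%.
Bonds outstanding: weight = 42796.346/165458.634 = 0.2587; after-tax cost = 5.9% × (1 − 32.4%) = 3.9884%.
WACC = 0.7413 × 10.8000% + 0.2587 × 3.9884% = 9.0382%.

9.04%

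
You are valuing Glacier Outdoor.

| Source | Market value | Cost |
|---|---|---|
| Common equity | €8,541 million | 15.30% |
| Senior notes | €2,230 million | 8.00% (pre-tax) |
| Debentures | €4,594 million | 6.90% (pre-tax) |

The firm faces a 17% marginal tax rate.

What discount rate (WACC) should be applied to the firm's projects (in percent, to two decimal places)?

Total capital V = 8541 + 2230 + 4594 = 15365.
Equity: weight = 8541/15365 = 0.5559; cost = 15.3%.
Senior notes: weight = 2230/15365 = 0.1451; after-tax cost = 8% × (1 − 17%) = 6.6400%.
Debentures: weight = 4594/15365 = 0.2990; after-tax cost = 6.9% × (1 − 17%) = 5.7270%.
WACC = 0.5559 × 15.3000% + 0.1451 × 6.6400% + 0.2990 × 5.7270% = 11.1809%.

11.18%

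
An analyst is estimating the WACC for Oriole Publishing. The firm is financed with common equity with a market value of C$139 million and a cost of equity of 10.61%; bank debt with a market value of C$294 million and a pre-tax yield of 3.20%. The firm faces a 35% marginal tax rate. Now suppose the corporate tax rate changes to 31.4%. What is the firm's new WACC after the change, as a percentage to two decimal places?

4.90%

After the change:
Total capital V = 139 + 294 = 433.
Equity: weight = 139/433 = 0.3210; cost = 10.61%.
Bank debt: weight = 294/433 = 0.6790; after-tax cost = 3.2% × (1 − 31.4%) = 2.1952%.
WACC = 0.3210 × 10.6100% + 0.6790 × 2.1952% = 4.8965%.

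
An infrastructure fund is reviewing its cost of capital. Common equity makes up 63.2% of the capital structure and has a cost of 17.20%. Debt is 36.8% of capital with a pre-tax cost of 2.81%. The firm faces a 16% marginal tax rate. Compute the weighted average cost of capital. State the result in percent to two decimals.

11.74%

After-tax cost of debt = 2.81% × (1 − 16%) = 2.3604%.
WACC = 0.632 × 17.2000% + 0.368 × 2.3604% = 11.7390%.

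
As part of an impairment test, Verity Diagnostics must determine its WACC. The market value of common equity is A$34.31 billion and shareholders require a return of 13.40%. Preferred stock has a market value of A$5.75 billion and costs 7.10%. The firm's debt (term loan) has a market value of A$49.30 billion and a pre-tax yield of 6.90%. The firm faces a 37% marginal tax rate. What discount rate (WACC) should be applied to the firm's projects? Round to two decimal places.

Total capital V = 34.31 + 5.75 + 49.3 = 89.36.
Equity: weight = 34.31/89.36 = 0.3840; cost = 13.4%.
Preferred: weight = 5.75/89.36 = 0.0643; cost = 7.1%.
Term loan: weight = 49.3/89.36 = 0.5517; after-tax cost = 6.9% × (1 − 37%) = 4.3470%.
WACC = 0.3840 × 13.4000% + 0.0643 × 7.1000% + 0.5517 × 4.3470% = 8.0001%.

8.00%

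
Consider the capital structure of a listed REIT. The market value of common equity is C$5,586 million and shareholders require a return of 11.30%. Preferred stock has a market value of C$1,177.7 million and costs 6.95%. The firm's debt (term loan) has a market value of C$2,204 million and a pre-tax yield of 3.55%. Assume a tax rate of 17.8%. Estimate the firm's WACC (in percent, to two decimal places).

8.67%

Total capital V = 5586 + 1177.7 + 2204 = 8967.7.
Equity: weight = 5586/8967.7 = 0.6229; cost = 11.3%.
Preferred: weight = 1177.7/8967.7 = 0.1313; cost = 6.95%.
Term loan: weight = 2204/8967.7 = 0.2458; after-tax cost = 3.55% × (1 − 17.8%) = 2.9181%.
WACC = 0.6229 × 11.3000% + 0.1313 × 6.9500% + 0.2458 × 2.9181% = 8.6687%.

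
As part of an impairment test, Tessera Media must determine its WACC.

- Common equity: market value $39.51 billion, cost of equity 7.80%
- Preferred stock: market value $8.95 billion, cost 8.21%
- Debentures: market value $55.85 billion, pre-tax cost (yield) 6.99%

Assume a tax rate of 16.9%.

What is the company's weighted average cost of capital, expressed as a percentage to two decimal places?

6.77%

Total capital V = 39.51 + 8.95 + 55.85 = 104.31.
Equity: weight = 39.51/104.31 = 0.3788; cost = 7.8%.
Preferred: weight = 8.95/104.31 = 0.0858; cost = 8.21%.
Debentures: weight = 55.85/104.31 = 0.5354; after-tax cost = 6.99% × (1 − 16.9%) = 5.8087%.
WACC = 0.3788 × 7.8000% + 0.0858 × 8.2100% + 0.5354 × 5.8087% = 6.7690%.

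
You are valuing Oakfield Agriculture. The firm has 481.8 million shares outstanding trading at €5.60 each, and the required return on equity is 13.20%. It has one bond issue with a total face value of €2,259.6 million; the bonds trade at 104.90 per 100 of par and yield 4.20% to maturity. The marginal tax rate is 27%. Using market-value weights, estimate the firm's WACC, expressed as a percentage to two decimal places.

8.46%

Market value of equity E = 5.6 × 481.8m = 2698.08m. Market value of debt D = 2259.6m × 104.9/100 = 2370.3204m.
Total capital V = 2698.08 + 2370.3204 = 5068.4004.
Equity: weight = 2698.08/5068.4004 = 0.5323; cost = 13.2%.
Bonds outstanding: weight = 2370.3204/5068.4004 = 0.4677; after-tax cost = 4.2% × (1 − 27%) = 3.0660%.
WACC = 0.5323 × 13.2000% + 0.4677 × 3.0660% = 8.4607%.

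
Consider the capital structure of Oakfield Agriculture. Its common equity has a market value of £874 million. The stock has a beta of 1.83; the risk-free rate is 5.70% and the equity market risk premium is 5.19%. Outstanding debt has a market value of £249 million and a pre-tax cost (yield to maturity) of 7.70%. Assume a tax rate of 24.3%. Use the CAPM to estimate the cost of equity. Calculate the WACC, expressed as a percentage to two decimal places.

Cost of equity via CAPM: Re = 5.7% + 1.83 × 5.19% = 15.1977%.
Total capital V = 874 + 249 = 1123.
Equity: weight = 874/1123 = 0.7783; cost = 15.1977%.
Debt: weight = 249/1123 = 0.2217; after-tax cost = 7.7% × (1 − 24.3%) = 5.8289%.
WACC = 0.7783 × 15.1977% + 0.2217 × 5.8289% = 13.1204%.

13.12%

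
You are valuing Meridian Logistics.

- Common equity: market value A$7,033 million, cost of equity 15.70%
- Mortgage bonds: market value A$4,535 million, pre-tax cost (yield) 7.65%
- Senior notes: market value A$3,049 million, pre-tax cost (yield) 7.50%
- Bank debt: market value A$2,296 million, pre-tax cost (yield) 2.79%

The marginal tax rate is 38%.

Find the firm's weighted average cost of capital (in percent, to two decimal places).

8.87%

Total capital V = 7033 + 4535 + 3049 + 2296 = 16913.
Equity: weight = 7033/16913 = 0.4158; cost = 15.7%.
Mortgage bonds: weight = 4535/16913 = 0.2681; after-tax cost = 7.65% × (1 − 38%) = 4.7430%.
Senior notes: weight = 3049/16913 = 0.1803; after-tax cost = 7.5% × (1 − 38%) = 4.6500%.
Bank debt: weight = 2296/16913 = 0.1358; after-tax cost = 2.79% × (1 − 38%) = 1.7298%.
WACC = 0.4158 × 15.7000% + 0.2681 × 4.7430% + 0.1803 × 4.6500% + 0.1358 × 1.7298% = 8.8735%.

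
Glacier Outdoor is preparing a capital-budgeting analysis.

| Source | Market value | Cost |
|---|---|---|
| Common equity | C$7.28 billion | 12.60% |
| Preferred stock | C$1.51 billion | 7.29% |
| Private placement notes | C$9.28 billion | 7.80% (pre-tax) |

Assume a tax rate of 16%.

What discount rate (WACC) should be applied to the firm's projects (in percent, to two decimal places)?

9.05%

Total capital V = 7.28 + 1.51 + 9.28 = 18.07.
Equity: weight = 7.28/18.07 = 0.4029; cost = 12.6%.
Preferred: weight = 1.51/18.07 = 0.0836; cost = 7.29%.
Private placement notes: weight = 9.28/18.07 = 0.5136; after-tax cost = 7.8% × (1 − 16%) = 6.5520%.
WACC = 0.4029 × 12.6000% + 0.0836 × 7.2900% + 0.5136 × 6.5520% = 9.0503%.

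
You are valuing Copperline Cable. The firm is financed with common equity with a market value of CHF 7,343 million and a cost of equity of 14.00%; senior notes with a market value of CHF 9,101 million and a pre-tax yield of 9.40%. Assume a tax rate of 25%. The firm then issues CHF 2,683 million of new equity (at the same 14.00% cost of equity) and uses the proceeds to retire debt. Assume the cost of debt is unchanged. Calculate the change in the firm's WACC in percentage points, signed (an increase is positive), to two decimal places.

+1.13 pp

Current WACC:
Total capital V = 7343 + 9101 = 16444.
Equity: weight = 7343/16444 = 0.4465; cost = 14%.
Senior notes: weight = 9101/16444 = 0.5535; after-tax cost = 9.4% × (1 − 25%) = 7.0500%.
WACC = 0.4465 × 14.0000% + 0.5535 × 7.0500% = 10.1535%.
After the change:
Total capital V = 10026 + 6418 = 16444.
Equity: weight = 10026/16444 = 0.6097; cost = 14%.
Senior notes: weight = 6418/16444 = 0.3903; after-tax cost = 9.4% × (1 − 25%) = 7.0500%.
WACC = 0.6097 × 14.0000% + 0.3903 × 7.0500% = 11.2875%.
Change in WACC = 11.2875% − 10.1535% = 1.1340 pp.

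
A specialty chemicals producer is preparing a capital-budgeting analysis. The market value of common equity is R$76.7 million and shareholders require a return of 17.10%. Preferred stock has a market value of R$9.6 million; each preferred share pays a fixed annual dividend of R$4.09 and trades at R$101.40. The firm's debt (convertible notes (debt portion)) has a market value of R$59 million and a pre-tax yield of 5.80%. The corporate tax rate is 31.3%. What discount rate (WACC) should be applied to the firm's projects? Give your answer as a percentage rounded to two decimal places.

Cost of preferred: Rp = 4.09 / 101.4 = 4.0335%.
Total capital V = 76.7 + 9.6 + 59 = 145.3.
Equity: weight = 76.7/145.3 = 0.5279; cost = 17.1%.
Preferred: weight = 9.6/145.3 = 0.0661; cost = 4.0335%.
Convertible notes (debt portion): weight = 59/145.3 = 0.4061; after-tax cost = 5.8% × (1 − 31.3%) = 3.9846%.
WACC = 0.5279 × 17.1000% + 0.0661 × 4.0335% + 0.4061 × 3.9846% = 10.9111%.

10.91%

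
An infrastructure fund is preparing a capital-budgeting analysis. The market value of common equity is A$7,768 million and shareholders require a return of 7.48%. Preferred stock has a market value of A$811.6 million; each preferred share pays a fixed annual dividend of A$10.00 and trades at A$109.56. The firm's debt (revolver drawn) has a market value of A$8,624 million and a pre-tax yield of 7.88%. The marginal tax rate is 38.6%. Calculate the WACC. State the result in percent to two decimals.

6.23%

Cost of preferred: Rp = 10.0 / 109.56 = 9.1274%.
Total capital V = 7768 + 811.6 + 8624 = 17203.6.
Equity: weight = 7768/17203.6 = 0.4515; cost = 7.48%.
Preferred: weight = 811.6/17203.6 = 0.0472; cost = 9.1274%.
Revolver drawn: weight = 8624/17203.6 = 0.5013; after-tax cost = 7.88% × (1 − 38.6%) = 4.8383%.
WACC = 0.4515 × 7.4800% + 0.0472 × 9.1274% + 0.5013 × 4.8383% = 6.2335%.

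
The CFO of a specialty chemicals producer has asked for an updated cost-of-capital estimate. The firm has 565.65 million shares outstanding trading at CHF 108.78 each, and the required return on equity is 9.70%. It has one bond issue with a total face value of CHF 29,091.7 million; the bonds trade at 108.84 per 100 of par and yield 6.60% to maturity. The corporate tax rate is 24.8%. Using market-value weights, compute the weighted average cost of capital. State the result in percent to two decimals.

Market value of equity E = 108.78 × 565.65m = 61531.407m. Market value of debt D = 29091.7m × 108.84/100 = 31663.40628m.
Total capital V = 61531.407 + 31663.40628 = 93194.81328.
Equity: weight = 61531.407/93194.81328 = 0.6602; cost = 9.7%.
Bonds outstanding: weight = 31663.40628/93194.81328 = 0.3398; after-tax cost = 6.6% × (1 − 24.8%) = 4.9632%.
WACC = 0.6602 × 9.7000% + 0.3398 × 4.9632% = 8.0906%.

8.09%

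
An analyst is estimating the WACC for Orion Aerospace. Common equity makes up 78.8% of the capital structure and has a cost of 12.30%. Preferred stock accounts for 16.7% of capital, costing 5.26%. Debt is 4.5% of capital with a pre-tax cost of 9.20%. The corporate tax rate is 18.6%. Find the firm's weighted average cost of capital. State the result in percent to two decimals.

After-tax cost of debt = 9.2% × (1 − 18.6%) = 7.4888%.
WACC = 0.788 × 12.3000% + 0.167 × 5.2600% + 0.045 × 7.4888% = 10.9078%.

10.91%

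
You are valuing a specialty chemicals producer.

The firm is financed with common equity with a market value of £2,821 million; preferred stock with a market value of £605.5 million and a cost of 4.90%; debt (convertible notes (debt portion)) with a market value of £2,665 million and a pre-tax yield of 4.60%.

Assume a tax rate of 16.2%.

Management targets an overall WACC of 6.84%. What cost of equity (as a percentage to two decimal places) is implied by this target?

Total capital V = 2821 + 605.5 + 2665 = 6091.5.
Equity weight = 2821/6091.5 = 0.4631.
Preferred weight = 605.5/6091.5 = 0.0994.
Convertible notes (debt portion) weight = 2665/6091.5 = 0.4375.
Debt contribution = 0.4375 × 4.6% × (1 − 16.2%) = 1.6865%.
Preferred contribution = 0.0994 × 4.9% = 0.4871%.
Required equity contribution = 6.84% − 2.1735% = 4.6665%.
Re = 4.6665% / 0.4631 = 10.0765%.

10.08%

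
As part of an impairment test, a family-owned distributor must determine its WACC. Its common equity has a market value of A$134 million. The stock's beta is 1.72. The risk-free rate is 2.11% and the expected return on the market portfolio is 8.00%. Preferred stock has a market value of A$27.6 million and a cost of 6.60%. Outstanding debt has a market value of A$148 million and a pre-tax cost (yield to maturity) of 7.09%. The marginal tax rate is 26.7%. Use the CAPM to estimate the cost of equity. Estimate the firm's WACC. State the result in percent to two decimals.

Market risk premium = 8.0% − 2.11% = 5.89%.
Cost of equity via CAPM: Re = 2.11% + 1.72 × 5.89% = 12.2408%.
Total capital V = 134 + 27.6 + 148 = 309.6.
Equity: weight = 134/309.6 = 0.4328; cost = 12.2408%.
Preferred: weight = 27.6/309.6 = 0.0891; cost = 6.6%.
Debt: weight = 148/309.6 = 0.4780; after-tax cost = 7.09% × (1 − 26.7%) = 5.1970%.
WACC = 0.4328 × 12.2408% + 0.0891 × 6.6000% + 0.4780 × 5.1970% = 8.3707%.

8.37%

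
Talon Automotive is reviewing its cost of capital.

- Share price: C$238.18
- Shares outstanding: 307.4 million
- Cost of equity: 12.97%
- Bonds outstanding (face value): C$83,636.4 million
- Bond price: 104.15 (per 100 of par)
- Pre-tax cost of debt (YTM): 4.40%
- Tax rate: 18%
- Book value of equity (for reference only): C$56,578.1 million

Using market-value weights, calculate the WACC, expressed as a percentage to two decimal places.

7.88%

Market value of equity E = 238.18 × 307.4m = 73216.532m. Market value of debt D = 83636.4m × 104.15/100 = 87107.3106m.
Total capital V = 73216.532 + 87107.3106 = 160323.8426.
Equity: weight = 73216.532/160323.8426 = 0.4567; cost = 12.97%.
Bonds outstanding: weight = 87107.3106/160323.8426 = 0.5433; after-tax cost = 4.4% × (1 − 18%) = 3.6080%.
WACC = 0.4567 × 12.9700% + 0.5433 × 3.6080% = 7.8834%.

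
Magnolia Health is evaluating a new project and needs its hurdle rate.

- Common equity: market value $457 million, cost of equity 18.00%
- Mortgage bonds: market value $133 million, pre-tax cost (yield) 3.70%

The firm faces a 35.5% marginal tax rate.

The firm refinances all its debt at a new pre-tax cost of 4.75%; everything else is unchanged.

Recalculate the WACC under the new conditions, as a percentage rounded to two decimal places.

14.63%

After the change:
Total capital V = 457 + 133 = 590.
Equity: weight = 457/590 = 0.7746; cost = 18%.
Mortgage bonds: weight = 133/590 = 0.2254; after-tax cost = 4.75% × (1 − 35.5%) = 3.0638%.
WACC = 0.7746 × 18.0000% + 0.2254 × 3.0638% = 14.6330%.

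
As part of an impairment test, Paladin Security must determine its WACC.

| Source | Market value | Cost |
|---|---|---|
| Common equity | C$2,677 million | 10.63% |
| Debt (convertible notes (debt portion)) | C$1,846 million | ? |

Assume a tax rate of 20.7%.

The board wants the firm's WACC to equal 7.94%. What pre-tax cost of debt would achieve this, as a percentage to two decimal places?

Total capital V = 2677 + 1846 = 4523.
Equity weight = 2677/4523 = 0.5919.
Convertible notes (debt portion) weight = 1846/4523 = 0.4081.
Equity contribution = 0.5919 × 10.63% = 6.2915%.
Remaining for debt = 7.94% − 6.2915% = 1.6485%.
Rd × (1 − 20.7%) × 0.4081 = 1.6485%  ⇒  Rd = 5.0934%.

5.09%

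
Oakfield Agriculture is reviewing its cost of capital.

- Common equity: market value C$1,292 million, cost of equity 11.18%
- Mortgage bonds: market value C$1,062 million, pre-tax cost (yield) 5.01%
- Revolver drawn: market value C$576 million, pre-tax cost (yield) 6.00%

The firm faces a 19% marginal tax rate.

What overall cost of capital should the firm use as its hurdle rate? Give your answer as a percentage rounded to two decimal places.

7.36%

Total capital V = 1292 + 1062 + 576 = 2930.
Equity: weight = 1292/2930 = 0.4410; cost = 11.18%.
Mortgage bonds: weight = 1062/2930 = 0.3625; after-tax cost = 5.01% × (1 − 19%) = 4.0581%.
Revolver drawn: weight = 576/2930 = 0.1966; after-tax cost = 6% × (1 − 19%) = 4.8600%.
WACC = 0.4410 × 11.1800% + 0.3625 × 4.0581% + 0.1966 × 4.8600% = 7.3562%.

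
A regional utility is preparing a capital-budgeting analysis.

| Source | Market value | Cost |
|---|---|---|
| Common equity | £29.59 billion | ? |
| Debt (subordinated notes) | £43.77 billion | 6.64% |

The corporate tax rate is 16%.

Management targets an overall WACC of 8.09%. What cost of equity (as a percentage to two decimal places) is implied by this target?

Total capital V = 29.59 + 43.77 = 73.36.
Equity weight = 29.59/73.36 = 0.4034.
Subordinated notes weight = 43.77/73.36 = 0.5966.
Debt contribution = 0.5966 × 6.64% × (1 − 16%) = 3.3279%.
Required equity contribution = 8.09% − 3.3279% = 4.7621%.
Re = 4.7621% / 0.4034 = 11.8064%.

11.81%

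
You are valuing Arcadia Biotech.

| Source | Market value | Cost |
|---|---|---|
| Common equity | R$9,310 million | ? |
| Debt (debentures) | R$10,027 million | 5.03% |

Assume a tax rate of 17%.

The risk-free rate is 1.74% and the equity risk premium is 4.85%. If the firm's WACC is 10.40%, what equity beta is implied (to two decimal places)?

3.17

Total capital V = 9310 + 10027 = 19337.
Equity weight = 9310/19337 = 0.4815.
Debentures weight = 10027/19337 = 0.5185.
Debt contribution = 0.5185 × 5.03% × (1 − 17%) = 2.1649%.
Required equity contribution = 10.4% − 2.1649% = 8.2351%  ⇒  Re = 17.1045%.
CAPM: 17.1045% = 1.74% + β × 4.85%  ⇒  β = 3.1679.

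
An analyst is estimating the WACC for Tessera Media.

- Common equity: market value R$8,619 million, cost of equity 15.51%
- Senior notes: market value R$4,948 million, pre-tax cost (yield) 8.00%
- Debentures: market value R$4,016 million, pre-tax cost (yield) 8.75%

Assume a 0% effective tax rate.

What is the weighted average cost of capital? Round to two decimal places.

Total capital V = 8619 + 4948 + 4016 = 17583.
Equity: weight = 8619/17583 = 0.4902; cost = 15.51%.
Senior notes: weight = 4948/17583 = 0.2814; after-tax cost = 8% × (1 − 0%) = 8.0000%.
Debentures: weight = 4016/17583 = 0.2284; after-tax cost = 8.75% × (1 − 0%) = 8.7500%.
WACC = 0.4902 × 15.5100% + 0.2814 × 8.0000% + 0.2284 × 8.7500% = 11.8526%.

11.85%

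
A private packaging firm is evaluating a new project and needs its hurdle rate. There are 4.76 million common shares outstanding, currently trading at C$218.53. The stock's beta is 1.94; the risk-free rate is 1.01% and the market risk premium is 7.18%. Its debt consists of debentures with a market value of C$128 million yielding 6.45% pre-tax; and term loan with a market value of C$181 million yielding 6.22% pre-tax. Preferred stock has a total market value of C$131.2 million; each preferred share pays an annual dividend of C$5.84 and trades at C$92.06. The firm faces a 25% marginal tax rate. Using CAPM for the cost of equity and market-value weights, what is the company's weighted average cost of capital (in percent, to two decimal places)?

12.05%

Cost of equity via CAPM: Re = 1.01% + 1.94 × 7.18% = 14.9392%.
Cost of preferred: Rp = 5.84 / 92.06 = 6.3437%.
Market value of equity E = 218.53 × 4.76m = 1040.2028m.
Total capital V = 1040.2028 + 131.2 + 128 + 181 = 1480.4028.
Equity: weight = 1040.2028/1480.4028 = 0.7026; cost = 14.9392%.
Preferred: weight = 131.2/1480.4028 = 0.0886; cost = 6.3437%.
Debentures: weight = 128/1480.4028 = 0.0865; after-tax cost = 6.45% × (1 − 25%) = 4.8375%.
Term loan: weight = 181/1480.4028 = 0.1223; after-tax cost = 6.22% × (1 − 25%) = 4.6650%.
WACC = 0.7026 × 14.9392% + 0.0886 × 6.3437% + 0.0865 × 4.8375% + 0.1223 × 4.6650% = 12.0478%.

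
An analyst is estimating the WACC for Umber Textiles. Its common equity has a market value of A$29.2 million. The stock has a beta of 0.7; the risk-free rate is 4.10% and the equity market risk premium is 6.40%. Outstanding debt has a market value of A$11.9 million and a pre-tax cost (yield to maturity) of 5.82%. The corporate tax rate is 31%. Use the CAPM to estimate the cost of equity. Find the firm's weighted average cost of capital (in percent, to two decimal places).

Cost of equity via CAPM: Re = 4.1% + 0.7 × 6.4% = 8.5800%.
Total capital V = 29.2 + 11.9 = 41.1.
Equity: weight = 29.2/41.1 = 0.7105; cost = 8.58%.
Debt: weight = 11.9/41.1 = 0.2895; after-tax cost = 5.82% × (1 − 31%) = 4.0158%.
WACC = 0.7105 × 8.5800% + 0.2895 × 4.0158% = 7.2585%.

7.26%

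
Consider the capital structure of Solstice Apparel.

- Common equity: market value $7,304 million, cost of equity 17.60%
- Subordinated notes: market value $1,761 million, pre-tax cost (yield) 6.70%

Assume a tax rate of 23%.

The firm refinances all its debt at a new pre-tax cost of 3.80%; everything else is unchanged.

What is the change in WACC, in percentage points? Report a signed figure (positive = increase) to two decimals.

-0.43 pp

Current WACC:
Total capital V = 7304 + 1761 = 9065.
Equity: weight = 7304/9065 = 0.8057; cost = 17.6%.
Subordinated notes: weight = 1761/9065 = 0.1943; after-tax cost = 6.7% × (1 − 23%) = 5.1590%.
WACC = 0.8057 × 17.6000% + 0.1943 × 5.1590% = 15.1832%.
After the change:
Total capital V = 7304 + 1761 = 9065.
Equity: weight = 7304/9065 = 0.8057; cost = 17.6%.
Subordinated notes: weight = 1761/9065 = 0.1943; after-tax cost = 3.8% × (1 − 23%) = 2.9260%.
WACC = 0.8057 × 17.6000% + 0.1943 × 2.9260% = 14.7494%.
Change in WACC = 14.7494% − 15.1832% = -0.4338 pp.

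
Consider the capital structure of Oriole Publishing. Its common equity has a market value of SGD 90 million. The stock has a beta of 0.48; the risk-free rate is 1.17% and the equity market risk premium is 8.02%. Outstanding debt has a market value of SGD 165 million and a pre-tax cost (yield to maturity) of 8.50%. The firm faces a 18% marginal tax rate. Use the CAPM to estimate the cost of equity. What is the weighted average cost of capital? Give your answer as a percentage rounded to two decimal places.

Cost of equity via CAPM: Re = 1.17% + 0.48 × 8.02% = 5.0196%.
Total capital V = 90 + 165 = 255.
Equity: weight = 90/255 = 0.3529; cost = 5.0196%.
Debt: weight = 165/255 = 0.6471; after-tax cost = 8.5% × (1 − 18%) = 6.9700%.
WACC = 0.3529 × 5.0196% + 0.6471 × 6.9700% = 6.2816%.

6.28%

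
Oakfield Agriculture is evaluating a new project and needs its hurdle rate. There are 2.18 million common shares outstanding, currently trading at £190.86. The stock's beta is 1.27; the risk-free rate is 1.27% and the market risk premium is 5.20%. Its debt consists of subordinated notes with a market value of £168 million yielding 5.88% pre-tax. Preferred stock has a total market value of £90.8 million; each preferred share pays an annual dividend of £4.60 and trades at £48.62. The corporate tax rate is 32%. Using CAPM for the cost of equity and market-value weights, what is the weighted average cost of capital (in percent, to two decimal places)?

7.12%

Cost of equity via CAPM: Re = 1.27% + 1.27 × 5.2% = 7.8740%.
Cost of preferred: Rp = 4.6 / 48.62 = 9.4611%.
Market value of equity E = 190.86 × 2.18m = 416.0748m.
Total capital V = 416.0748 + 90.8 + 168 = 674.8748.
Equity: weight = 416.0748/674.8748 = 0.6165; cost = 7.874%.
Preferred: weight = 90.8/674.8748 = 0.1345; cost = 9.4611%.
Subordinated notes: weight = 168/674.8748 = 0.2489; after-tax cost = 5.88% × (1 − 32%) = 3.9984%.
WACC = 0.6165 × 7.8740% + 0.1345 × 9.4611% + 0.2489 × 3.9984% = 7.1228%.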